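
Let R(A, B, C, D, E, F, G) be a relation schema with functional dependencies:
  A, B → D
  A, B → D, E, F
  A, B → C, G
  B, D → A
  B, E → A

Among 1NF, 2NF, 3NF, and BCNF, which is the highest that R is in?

BCNF

Candidate keys: {A, B}, {B, D}, {B, E}. Prime attributes: {A, B, D, E}.
The left-hand side of every FD is a superkey, so BCNF is satisfied.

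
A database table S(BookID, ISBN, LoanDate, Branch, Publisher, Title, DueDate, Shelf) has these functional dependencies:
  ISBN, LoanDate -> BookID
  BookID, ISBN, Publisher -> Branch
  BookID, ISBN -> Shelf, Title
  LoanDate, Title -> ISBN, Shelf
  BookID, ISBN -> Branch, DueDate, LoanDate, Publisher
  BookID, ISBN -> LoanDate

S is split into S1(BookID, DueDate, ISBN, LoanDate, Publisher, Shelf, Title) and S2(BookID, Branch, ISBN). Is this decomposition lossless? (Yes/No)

Yes

S1 ∩ S2 = {BookID, ISBN}; its closure under F is {BookID, Branch, DueDate, ISBN, LoanDate, Publisher, Shelf, Title}.
This includes all of S1, so the common attributes are a superkey of S1 — the join is lossless.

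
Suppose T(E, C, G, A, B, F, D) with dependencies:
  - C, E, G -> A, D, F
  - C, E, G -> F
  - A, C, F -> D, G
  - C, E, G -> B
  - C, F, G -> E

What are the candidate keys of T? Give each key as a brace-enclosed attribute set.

{A, C, F}, {C, E, G}, {C, F, G}

No FD produces {C}, so it must be in every candidate key.
Closure of {A, C, F} is {A, B, C, D, E, F, G}, the whole schema; {A, C, F} is a candidate key.
Closure of {C, E, G} is {A, B, C, D, E, F, G}, the whole schema; {C, E, G} is a candidate key.
Closure of {C, F, G} is {A, B, C, D, E, F, G}, the whole schema; {C, F, G} is a candidate key.
No proper subset of any of these is a key, and no other minimal superkey exists.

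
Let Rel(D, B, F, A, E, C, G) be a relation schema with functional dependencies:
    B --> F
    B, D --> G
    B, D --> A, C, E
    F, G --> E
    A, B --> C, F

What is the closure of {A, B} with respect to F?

Start with {A, B}.
B --> F applies; add {F} → now {A, B, F}.
A, B --> C, F applies; add {C} → now {A, B, C, F}.
No further FD applies.

{A, B, C, F}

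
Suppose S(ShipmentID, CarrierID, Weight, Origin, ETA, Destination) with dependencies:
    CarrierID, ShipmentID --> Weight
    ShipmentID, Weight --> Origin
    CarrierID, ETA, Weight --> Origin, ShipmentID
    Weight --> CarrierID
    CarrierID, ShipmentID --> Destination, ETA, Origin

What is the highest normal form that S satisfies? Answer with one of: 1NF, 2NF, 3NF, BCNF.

3NF

Candidate keys: {CarrierID, ShipmentID}, {ETA, Weight}, {ShipmentID, Weight}. Prime attributes: {CarrierID, ETA, ShipmentID, Weight}.
For Weight --> CarrierID we have {Weight}⁺ = {CarrierID, Weight}; {Weight} is not a superkey, so BCNF fails.
Its right-hand attributes {CarrierID} are all prime, as are those of every other non-superkey FD — the relation is in 3NF.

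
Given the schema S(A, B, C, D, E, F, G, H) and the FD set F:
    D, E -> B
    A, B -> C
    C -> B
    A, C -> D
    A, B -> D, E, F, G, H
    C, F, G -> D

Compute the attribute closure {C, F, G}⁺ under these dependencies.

{B, C, D, F, G}

Start with {C, F, G}.
C -> B applies; add {B} → now {B, C, F, G}.
C, F, G -> D applies; add {D} → now {B, C, D, F, G}.
No further FD applies.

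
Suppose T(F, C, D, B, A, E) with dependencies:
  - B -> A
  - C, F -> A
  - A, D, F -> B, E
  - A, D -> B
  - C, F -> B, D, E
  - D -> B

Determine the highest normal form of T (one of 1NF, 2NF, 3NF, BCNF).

2NF

Candidate key: {C, F}. Prime attributes: {C, F}.
For B -> A we have {B}⁺ = {A, B}; {B} is not a superkey, so BCNF fails.
Because {A} is non-prime and the left side of B -> A is not a superkey, the relation is not in 3NF.
No proper subset of a key has a non-prime attribute in its closure, so there is no partial dependency; 2NF holds.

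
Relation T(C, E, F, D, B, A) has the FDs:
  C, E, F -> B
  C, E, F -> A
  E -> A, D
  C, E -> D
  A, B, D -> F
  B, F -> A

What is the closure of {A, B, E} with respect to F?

{A, B, D, E, F}

Start with {A, B, E}.
E -> A, D applies; add {D} → now {A, B, D, E}.
A, B, D -> F applies; add {F} → now {A, B, D, E, F}.
No further FD applies.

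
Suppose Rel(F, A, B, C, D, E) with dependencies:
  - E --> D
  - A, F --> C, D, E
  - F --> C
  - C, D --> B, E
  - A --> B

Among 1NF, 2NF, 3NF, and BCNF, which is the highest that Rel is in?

Candidate key: {A, F}. Prime attributes: {A, F}.
E --> D breaks BCNF: {E}⁺ = {D, E}, so {E} is not a superkey.
Because {D} is non-prime and the left side of E --> D is not a superkey, the relation is not in 3NF.
{A} is a proper subset of the key {A, F}, and {A}⁺ contains the non-prime attribute {B} — a partial dependency, so 2NF is violated.

1NF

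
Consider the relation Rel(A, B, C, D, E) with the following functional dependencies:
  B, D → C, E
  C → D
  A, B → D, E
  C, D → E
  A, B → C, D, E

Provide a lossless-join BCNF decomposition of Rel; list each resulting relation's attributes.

{A, B, D}; {B, C}; {C, D, E}

Candidate key of the original relation: {A, B}.
{A, B, C, D, E}: {B, D} determines {B, C, D, E} here but is not a superkey — split on B, D → C, E, giving {B, C, D, E} and {A, B, D}.
{B, C, D, E}: {C} determines {C, D, E} here but is not a superkey — split on C → D, E, giving {C, D, E} and {B, C}.
{C, D, E}: every determinant is a superkey — BCNF.
{B, C}: every determinant is a superkey — BCNF.
{A, B, D}: every determinant is a superkey — BCNF.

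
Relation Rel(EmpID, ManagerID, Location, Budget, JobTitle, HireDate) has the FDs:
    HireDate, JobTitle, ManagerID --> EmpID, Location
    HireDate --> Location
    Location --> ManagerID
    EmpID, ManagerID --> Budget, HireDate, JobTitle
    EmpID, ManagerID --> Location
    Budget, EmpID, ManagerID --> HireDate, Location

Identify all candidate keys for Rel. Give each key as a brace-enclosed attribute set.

{EmpID, HireDate}⁺ = {Budget, EmpID, HireDate, JobTitle, Location, ManagerID} — all of the relation — so {EmpID, HireDate} is a candidate key.
{EmpID, Location}⁺ = {Budget, EmpID, HireDate, JobTitle, Location, ManagerID} — all of the relation — so {EmpID, Location} is a candidate key.
{EmpID, ManagerID}⁺ = {Budget, EmpID, HireDate, JobTitle, Location, ManagerID} — all of the relation — so {EmpID, ManagerID} is a candidate key.
{HireDate, JobTitle}⁺ = {Budget, EmpID, HireDate, JobTitle, Location, ManagerID} — all of the relation — so {HireDate, JobTitle} is a candidate key.
No proper subset of any of these is a key, and no other minimal superkey exists.

{EmpID, HireDate}, {EmpID, Location}, {EmpID, ManagerID}, {HireDate, JobTitle}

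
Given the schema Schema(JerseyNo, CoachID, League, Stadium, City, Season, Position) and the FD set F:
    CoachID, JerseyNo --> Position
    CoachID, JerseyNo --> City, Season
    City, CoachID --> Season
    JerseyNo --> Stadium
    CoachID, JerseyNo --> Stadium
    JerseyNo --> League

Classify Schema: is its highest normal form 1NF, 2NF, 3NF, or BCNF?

Candidate key: {CoachID, JerseyNo}. Prime attributes: {CoachID, JerseyNo}.
City, CoachID --> Season breaks BCNF: {City, CoachID}⁺ = {City, CoachID, Season}, so {City, CoachID} is not a superkey.
City, CoachID --> Season has non-prime {Season} on the right and a non-superkey on the left, so 3NF fails.
{JerseyNo} is a proper subset of the key {CoachID, JerseyNo}, and {JerseyNo}⁺ contains the non-prime attributes {League, Stadium} — a partial dependency, so 2NF is violated.

1NF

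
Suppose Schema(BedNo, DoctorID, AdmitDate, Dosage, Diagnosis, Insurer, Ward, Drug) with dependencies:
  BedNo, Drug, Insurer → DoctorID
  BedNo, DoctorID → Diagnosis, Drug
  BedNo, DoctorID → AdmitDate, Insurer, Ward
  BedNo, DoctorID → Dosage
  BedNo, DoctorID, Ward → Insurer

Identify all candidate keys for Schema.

{BedNo, DoctorID}, {BedNo, Drug, Insurer}

Attributes never on any right-hand side: {BedNo} — every candidate key must contain it.
{BedNo, DoctorID} is a candidate key since {BedNo, DoctorID}⁺ = {AdmitDate, BedNo, Diagnosis, DoctorID, Dosage, Drug, Insurer, Ward} covers every attribute.
{BedNo, Drug, Insurer} is a candidate key since {BedNo, Drug, Insurer}⁺ = {AdmitDate, BedNo, Diagnosis, DoctorID, Dosage, Drug, Insurer, Ward} covers every attribute.
Any other superkey properly contains one of these, so there are no further candidate keys.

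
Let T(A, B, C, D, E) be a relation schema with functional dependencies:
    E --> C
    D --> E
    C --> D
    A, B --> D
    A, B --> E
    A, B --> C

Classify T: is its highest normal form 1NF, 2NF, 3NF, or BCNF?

Candidate key: {A, B}. Prime attributes: {A, B}.
E --> C: {E}⁺ = {C, D, E}, which is not all of the attributes, so the left side is not a superkey — BCNF is violated.
E --> C determines the non-prime attribute {C} from a non-superkey — 3NF is violated.
Checking every proper subset of each key, none determines a non-prime attribute — 2NF is satisfied.

2NF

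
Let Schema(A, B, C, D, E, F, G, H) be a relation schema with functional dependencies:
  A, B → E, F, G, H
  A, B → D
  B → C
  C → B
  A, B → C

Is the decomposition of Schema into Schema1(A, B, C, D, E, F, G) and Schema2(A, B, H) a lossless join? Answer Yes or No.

The shared attributes are {A, B} and {A, B}⁺ = {A, B, C, D, E, F, G, H}.
Schema1 is contained in that closure, so Schema1 ∩ Schema2 → Schema1 holds and the join is lossless.

Yes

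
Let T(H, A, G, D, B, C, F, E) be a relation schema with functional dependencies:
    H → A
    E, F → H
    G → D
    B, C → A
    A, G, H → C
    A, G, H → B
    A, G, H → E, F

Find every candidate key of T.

{E, F, G}, {G, H}

Attributes never on any right-hand side: {G} — every candidate key must contain it.
{G, H}⁺ = {A, B, C, D, E, F, G, H} — all of the relation — so {G, H} is a candidate key.
{E, F, G}⁺ = {A, B, C, D, E, F, G, H} — all of the relation — so {E, F, G} is a candidate key.
These are minimal and exhaustive — every other superkey contains one of them.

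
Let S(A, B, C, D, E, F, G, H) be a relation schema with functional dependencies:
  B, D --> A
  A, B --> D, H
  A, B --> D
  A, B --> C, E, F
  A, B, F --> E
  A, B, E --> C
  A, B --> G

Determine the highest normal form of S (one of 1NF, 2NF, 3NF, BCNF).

Candidate keys: {A, B}, {B, D}. Prime attributes: {A, B, D}.
The left-hand side of every FD is a superkey, so BCNF is satisfied.

BCNF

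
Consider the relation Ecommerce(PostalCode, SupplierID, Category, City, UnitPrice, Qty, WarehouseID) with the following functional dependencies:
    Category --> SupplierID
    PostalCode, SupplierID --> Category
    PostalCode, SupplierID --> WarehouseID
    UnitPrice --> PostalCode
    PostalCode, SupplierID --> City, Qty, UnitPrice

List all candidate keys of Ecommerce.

{Category, PostalCode}, {Category, UnitPrice}, {PostalCode, SupplierID}, {SupplierID, UnitPrice}

{Category, PostalCode} is a candidate key since {Category, PostalCode}⁺ = {Category, City, PostalCode, Qty, SupplierID, UnitPrice, WarehouseID} covers every attribute.
{Category, UnitPrice} is a candidate key since {Category, UnitPrice}⁺ = {Category, City, PostalCode, Qty, SupplierID, UnitPrice, WarehouseID} covers every attribute.
{PostalCode, SupplierID} is a candidate key since {PostalCode, SupplierID}⁺ = {Category, City, PostalCode, Qty, SupplierID, UnitPrice, WarehouseID} covers every attribute.
{SupplierID, UnitPrice} is a candidate key since {SupplierID, UnitPrice}⁺ = {Category, City, PostalCode, Qty, SupplierID, UnitPrice, WarehouseID} covers every attribute.
No proper subset of any of these is a key, and no other minimal superkey exists.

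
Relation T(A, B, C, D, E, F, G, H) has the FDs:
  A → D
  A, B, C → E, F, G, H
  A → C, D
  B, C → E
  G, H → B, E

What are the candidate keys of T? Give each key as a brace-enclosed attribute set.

{A, B}, {A, G, H}

No FD produces {A}, so it must be in every candidate key.
{A, B} is a candidate key since {A, B}⁺ = {A, B, C, D, E, F, G, H} covers every attribute.
{A, G, H} is a candidate key since {A, G, H}⁺ = {A, B, C, D, E, F, G, H} covers every attribute.
Any other superkey properly contains one of these, so there are no further candidate keys.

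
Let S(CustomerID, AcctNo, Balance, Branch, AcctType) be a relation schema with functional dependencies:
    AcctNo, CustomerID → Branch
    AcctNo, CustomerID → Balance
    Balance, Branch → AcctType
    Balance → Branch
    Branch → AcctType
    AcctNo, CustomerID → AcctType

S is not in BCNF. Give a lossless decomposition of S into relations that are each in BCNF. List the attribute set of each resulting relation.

Candidate key of the original relation: {AcctNo, CustomerID}.
In {AcctNo, AcctType, Balance, Branch, CustomerID}, {Balance, Branch} is not a superkey ({Balance, Branch}⁺ restricted to this set is {AcctType, Balance, Branch}), so split on Balance, Branch → AcctType into {AcctType, Balance, Branch} and {AcctNo, Balance, Branch, CustomerID}.
In {AcctType, Balance, Branch}, {Branch} is not a superkey ({Branch}⁺ restricted to this set is {AcctType, Branch}), so split on Branch → AcctType into {AcctType, Branch} and {Balance, Branch}.
{AcctType, Branch} has no BCNF violation.
{Balance, Branch} has no BCNF violation.
In {AcctNo, Balance, Branch, CustomerID}, {Balance} is not a superkey ({Balance}⁺ restricted to this set is {Balance, Branch}), so split on Balance → Branch into {Balance, Branch} and {AcctNo, Balance, CustomerID}.
{Balance, Branch} has no BCNF violation.
{AcctNo, Balance, CustomerID} has no BCNF violation.

{AcctNo, Balance, CustomerID}; {AcctType, Branch}; {Balance, Branch}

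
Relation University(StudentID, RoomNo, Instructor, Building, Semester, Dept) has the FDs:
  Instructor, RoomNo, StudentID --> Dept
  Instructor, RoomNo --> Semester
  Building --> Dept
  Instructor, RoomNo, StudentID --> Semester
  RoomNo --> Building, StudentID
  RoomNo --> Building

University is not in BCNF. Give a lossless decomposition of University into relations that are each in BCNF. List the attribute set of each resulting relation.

Candidate key of the original relation: {Instructor, RoomNo}.
Within {Building, Dept, Instructor, RoomNo, Semester, StudentID}: {Building}⁺ ∩ {Building, Dept, Instructor, RoomNo, Semester, StudentID} = {Building, Dept}, not the whole set, so Building --> Dept violates BCNF; decompose into {Building, Dept} and {Building, Instructor, RoomNo, Semester, StudentID}.
{Building, Dept} is in BCNF.
Within {Building, Instructor, RoomNo, Semester, StudentID}: {RoomNo}⁺ ∩ {Building, Instructor, RoomNo, Semester, StudentID} = {Building, RoomNo, StudentID}, not the whole set, so RoomNo --> Building, StudentID violates BCNF; decompose into {Building, RoomNo, StudentID} and {Instructor, RoomNo, Semester}.
{Building, RoomNo, StudentID} is in BCNF.
{Instructor, RoomNo, Semester} is in BCNF.

{Building, Dept}; {Building, RoomNo, StudentID}; {Instructor, RoomNo, Semester}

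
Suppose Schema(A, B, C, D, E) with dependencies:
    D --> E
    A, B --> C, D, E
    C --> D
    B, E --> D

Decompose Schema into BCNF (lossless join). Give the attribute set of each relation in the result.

{A, B, C}; {C, D}; {D, E}

Candidate key of the original relation: {A, B}.
{A, B, C, D, E}: {D} determines {D, E} here but is not a superkey — split on D --> E, giving {D, E} and {A, B, C, D}.
{D, E}: every determinant is a superkey — BCNF.
{A, B, C, D}: {C} determines {C, D} here but is not a superkey — split on C --> D, giving {C, D} and {A, B, C}.
{C, D}: every determinant is a superkey — BCNF.
{A, B, C}: every determinant is a superkey — BCNF.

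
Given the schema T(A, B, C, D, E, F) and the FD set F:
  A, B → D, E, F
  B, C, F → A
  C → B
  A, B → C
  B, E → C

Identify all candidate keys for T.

{A, B}, {A, C}, {B, E, F}, {C, F}

{A, B}⁺ = {A, B, C, D, E, F}, which is every attribute, so {A, B} is a candidate key.
{A, C}⁺ = {A, B, C, D, E, F}, which is every attribute, so {A, C} is a candidate key.
{C, F}⁺ = {A, B, C, D, E, F}, which is every attribute, so {C, F} is a candidate key.
{B, E, F}⁺ = {A, B, C, D, E, F}, which is every attribute, so {B, E, F} is a candidate key.
No proper subset of any of these is a key, and no other minimal superkey exists.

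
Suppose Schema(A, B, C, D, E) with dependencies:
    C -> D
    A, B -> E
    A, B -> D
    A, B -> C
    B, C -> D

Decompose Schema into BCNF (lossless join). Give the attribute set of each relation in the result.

Candidate key of the original relation: {A, B}.
In {A, B, C, D, E}, {C} is not a superkey ({C}⁺ restricted to this set is {C, D}), so split on C -> D into {C, D} and {A, B, C, E}.
{C, D} has no BCNF violation.
{A, B, C, E} has no BCNF violation.

{A, B, C, E}; {C, D}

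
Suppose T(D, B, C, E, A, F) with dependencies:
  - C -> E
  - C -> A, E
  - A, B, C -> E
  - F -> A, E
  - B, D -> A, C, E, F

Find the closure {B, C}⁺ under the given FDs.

{A, B, C, E}

Start with {B, C}.
C -> E applies; add {E} → now {B, C, E}.
C -> A, E applies; add {A} → now {A, B, C, E}.
No further FD applies.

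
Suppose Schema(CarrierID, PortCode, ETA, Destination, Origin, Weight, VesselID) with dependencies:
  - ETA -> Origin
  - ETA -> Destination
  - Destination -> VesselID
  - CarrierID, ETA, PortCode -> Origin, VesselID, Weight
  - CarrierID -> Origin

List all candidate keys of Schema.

{CarrierID, ETA, PortCode} never appear on the right of any FD, so every key must include all of them.
{CarrierID, ETA, PortCode}⁺ = {CarrierID, Destination, ETA, Origin, PortCode, VesselID, Weight}, which is every attribute, so {CarrierID, ETA, PortCode} is a candidate key.
No other minimal set has full closure, so this is the only candidate key.

{CarrierID, ETA, PortCode}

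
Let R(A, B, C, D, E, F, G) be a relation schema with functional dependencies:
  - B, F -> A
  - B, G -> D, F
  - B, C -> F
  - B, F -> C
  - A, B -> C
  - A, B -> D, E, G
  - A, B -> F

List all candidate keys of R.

Attributes never on any right-hand side: {B} — every candidate key must contain it.
Closure of {A, B} is {A, B, C, D, E, F, G}, the whole schema; {A, B} is a candidate key.
Closure of {B, C} is {A, B, C, D, E, F, G}, the whole schema; {B, C} is a candidate key.
Closure of {B, F} is {A, B, C, D, E, F, G}, the whole schema; {B, F} is a candidate key.
Closure of {B, G} is {A, B, C, D, E, F, G}, the whole schema; {B, G} is a candidate key.
These are minimal and exhaustive — every other superkey contains one of them.

{A, B}, {B, C}, {B, F}, {B, G}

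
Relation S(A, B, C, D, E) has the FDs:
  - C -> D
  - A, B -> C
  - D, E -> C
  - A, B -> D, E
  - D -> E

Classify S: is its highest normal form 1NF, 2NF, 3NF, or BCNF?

2NF

Candidate key: {A, B}. Prime attributes: {A, B}.
C -> D breaks BCNF: {C}⁺ = {C, D, E}, so {C} is not a superkey.
Because {D} is non-prime and the left side of C -> D is not a superkey, the relation is not in 3NF.
No proper subset of a key has a non-prime attribute in its closure, so there is no partial dependency; 2NF holds.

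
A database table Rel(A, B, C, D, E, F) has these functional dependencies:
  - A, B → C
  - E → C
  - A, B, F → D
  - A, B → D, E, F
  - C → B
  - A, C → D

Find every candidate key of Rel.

{A, B}, {A, C}, {A, E}

No FD produces {A}, so it must be in every candidate key.
Closure of {A, B} is {A, B, C, D, E, F}, the whole schema; {A, B} is a candidate key.
Closure of {A, C} is {A, B, C, D, E, F}, the whole schema; {A, C} is a candidate key.
Closure of {A, E} is {A, B, C, D, E, F}, the whole schema; {A, E} is a candidate key.
Any other superkey properly contains one of these, so there are no further candidate keys.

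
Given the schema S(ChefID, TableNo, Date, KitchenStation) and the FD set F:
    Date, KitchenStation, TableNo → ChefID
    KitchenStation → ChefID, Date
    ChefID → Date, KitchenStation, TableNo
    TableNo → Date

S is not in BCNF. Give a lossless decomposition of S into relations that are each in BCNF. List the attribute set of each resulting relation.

Candidate keys of the original relation: {ChefID}, {KitchenStation}.
Within {ChefID, Date, KitchenStation, TableNo}: {TableNo}⁺ ∩ {ChefID, Date, KitchenStation, TableNo} = {Date, TableNo}, not the whole set, so TableNo → Date violates BCNF; decompose into {Date, TableNo} and {ChefID, KitchenStation, TableNo}.
{Date, TableNo}: every determinant is a superkey — BCNF.
{ChefID, KitchenStation, TableNo}: every determinant is a superkey — BCNF.

{ChefID, KitchenStation, TableNo}; {Date, TableNo}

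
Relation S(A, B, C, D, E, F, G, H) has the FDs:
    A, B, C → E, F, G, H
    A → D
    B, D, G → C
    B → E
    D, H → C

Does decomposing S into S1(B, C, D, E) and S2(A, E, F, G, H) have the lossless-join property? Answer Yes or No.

No

Common attributes: {E}; their closure is {E}.
S1 ⊄ {E} and S2 ⊄ {E}, so the split is lossy.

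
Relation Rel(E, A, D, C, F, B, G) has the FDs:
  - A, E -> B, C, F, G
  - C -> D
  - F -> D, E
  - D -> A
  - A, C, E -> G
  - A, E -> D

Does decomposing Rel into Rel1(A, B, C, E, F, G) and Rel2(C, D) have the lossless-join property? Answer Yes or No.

Yes

Common attributes: {C}; their closure is {A, C, D}.
This includes all of Rel2, so the common attributes are a superkey of Rel2 — the join is lossless.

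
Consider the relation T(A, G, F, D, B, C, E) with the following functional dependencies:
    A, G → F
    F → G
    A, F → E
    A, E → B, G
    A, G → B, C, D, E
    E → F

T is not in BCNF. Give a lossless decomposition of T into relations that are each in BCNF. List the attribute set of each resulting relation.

Candidate keys of the original relation: {A, E}, {A, F}, {A, G}.
Within {A, B, C, D, E, F, G}: {F}⁺ ∩ {A, B, C, D, E, F, G} = {F, G}, not the whole set, so F → G violates BCNF; decompose into {F, G} and {A, B, C, D, E, F}.
{F, G}: every determinant is a superkey — BCNF.
Within {A, B, C, D, E, F}: {E}⁺ ∩ {A, B, C, D, E, F} = {E, F}, not the whole set, so E → F violates BCNF; decompose into {E, F} and {A, B, C, D, E}.
{E, F}: every determinant is a superkey — BCNF.
{A, B, C, D, E}: every determinant is a superkey — BCNF.

{A, B, C, D, E}; {E, F}; {F, G}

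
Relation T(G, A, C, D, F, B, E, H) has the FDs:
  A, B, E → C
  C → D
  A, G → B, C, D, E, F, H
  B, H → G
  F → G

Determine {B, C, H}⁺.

{B, C, D, G, H}

Start with {B, C, H}.
C → D applies; add {D} → now {B, C, D, H}.
B, H → G applies; add {G} → now {B, C, D, G, H}.
No further FD applies.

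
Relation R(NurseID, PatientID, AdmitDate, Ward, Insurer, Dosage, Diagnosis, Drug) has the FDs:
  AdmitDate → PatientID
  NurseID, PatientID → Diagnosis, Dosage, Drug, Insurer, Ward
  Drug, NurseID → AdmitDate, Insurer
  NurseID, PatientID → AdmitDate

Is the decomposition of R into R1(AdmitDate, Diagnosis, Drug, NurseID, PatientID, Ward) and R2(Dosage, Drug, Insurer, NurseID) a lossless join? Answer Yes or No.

Yes

R1 ∩ R2 = {Drug, NurseID}; its closure under F is {AdmitDate, Diagnosis, Dosage, Drug, Insurer, NurseID, PatientID, Ward}.
R1 is contained in that closure, so R1 ∩ R2 → R1 holds and the join is lossless.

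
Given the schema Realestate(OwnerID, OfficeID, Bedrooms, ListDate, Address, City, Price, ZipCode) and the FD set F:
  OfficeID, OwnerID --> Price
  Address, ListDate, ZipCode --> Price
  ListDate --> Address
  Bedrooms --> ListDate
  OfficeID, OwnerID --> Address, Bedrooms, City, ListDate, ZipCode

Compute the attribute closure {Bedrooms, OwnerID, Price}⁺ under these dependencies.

{Address, Bedrooms, ListDate, OwnerID, Price}

Start with {Bedrooms, OwnerID, Price}.
Bedrooms --> ListDate applies; add {ListDate} → now {Bedrooms, ListDate, OwnerID, Price}.
ListDate --> Address applies; add {Address} → now {Address, Bedrooms, ListDate, OwnerID, Price}.
No further FD applies.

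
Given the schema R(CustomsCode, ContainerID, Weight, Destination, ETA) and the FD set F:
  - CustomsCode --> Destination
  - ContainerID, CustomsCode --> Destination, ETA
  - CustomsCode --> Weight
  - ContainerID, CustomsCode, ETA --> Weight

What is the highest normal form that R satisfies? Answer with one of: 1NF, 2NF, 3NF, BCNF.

1NF

Candidate key: {ContainerID, CustomsCode}. Prime attributes: {ContainerID, CustomsCode}.
For CustomsCode --> Destination we have {CustomsCode}⁺ = {CustomsCode, Destination, Weight}; {CustomsCode} is not a superkey, so BCNF fails.
Because {Destination} is non-prime and the left side of CustomsCode --> Destination is not a superkey, the relation is not in 3NF.
Since {CustomsCode} ⊂ {ContainerID, CustomsCode} and {CustomsCode}⁺ ⊇ {Destination, Weight} with {Destination, Weight} non-prime, there is a partial dependency; 2NF fails.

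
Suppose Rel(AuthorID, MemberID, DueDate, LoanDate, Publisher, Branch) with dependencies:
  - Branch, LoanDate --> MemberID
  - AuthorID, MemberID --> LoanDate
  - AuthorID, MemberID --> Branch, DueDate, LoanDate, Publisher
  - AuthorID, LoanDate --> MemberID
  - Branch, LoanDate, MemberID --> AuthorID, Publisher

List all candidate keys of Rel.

{AuthorID, LoanDate}, {AuthorID, MemberID}, {Branch, LoanDate}

{AuthorID, LoanDate}⁺ = {AuthorID, Branch, DueDate, LoanDate, MemberID, Publisher}, which is every attribute, so {AuthorID, LoanDate} is a candidate key.
{AuthorID, MemberID}⁺ = {AuthorID, Branch, DueDate, LoanDate, MemberID, Publisher}, which is every attribute, so {AuthorID, MemberID} is a candidate key.
{Branch, LoanDate}⁺ = {AuthorID, Branch, DueDate, LoanDate, MemberID, Publisher}, which is every attribute, so {Branch, LoanDate} is a candidate key.
No proper subset of any of these is a key, and no other minimal superkey exists.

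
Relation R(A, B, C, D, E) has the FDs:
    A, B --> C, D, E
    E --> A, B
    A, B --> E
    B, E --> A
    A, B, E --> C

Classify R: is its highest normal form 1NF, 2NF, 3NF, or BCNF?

BCNF

Candidate keys: {A, B}, {E}. Prime attributes: {A, B, E}.
The left-hand side of every FD is a superkey, so BCNF is satisfied.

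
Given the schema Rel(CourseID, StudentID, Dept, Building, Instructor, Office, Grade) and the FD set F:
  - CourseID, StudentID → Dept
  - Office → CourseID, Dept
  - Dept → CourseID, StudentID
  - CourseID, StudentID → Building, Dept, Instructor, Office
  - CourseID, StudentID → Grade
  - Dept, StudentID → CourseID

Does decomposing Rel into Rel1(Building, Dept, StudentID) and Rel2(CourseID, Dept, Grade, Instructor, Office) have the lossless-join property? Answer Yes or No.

The shared attributes are {Dept} and {Dept}⁺ = {Building, CourseID, Dept, Grade, Instructor, Office, StudentID}.
Rel1 is contained in that closure, so Rel1 ∩ Rel2 → Rel1 holds and the join is lossless.

Yes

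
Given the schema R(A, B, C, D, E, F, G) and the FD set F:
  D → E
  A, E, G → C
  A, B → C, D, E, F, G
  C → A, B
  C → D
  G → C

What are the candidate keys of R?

{C}⁺ = {A, B, C, D, E, F, G} — all of the relation — so {C} is a candidate key.
{G}⁺ = {A, B, C, D, E, F, G} — all of the relation — so {G} is a candidate key.
{A, B}⁺ = {A, B, C, D, E, F, G} — all of the relation — so {A, B} is a candidate key.
Any other superkey properly contains one of these, so there are no further candidate keys.

{A, B}, {C}, {G}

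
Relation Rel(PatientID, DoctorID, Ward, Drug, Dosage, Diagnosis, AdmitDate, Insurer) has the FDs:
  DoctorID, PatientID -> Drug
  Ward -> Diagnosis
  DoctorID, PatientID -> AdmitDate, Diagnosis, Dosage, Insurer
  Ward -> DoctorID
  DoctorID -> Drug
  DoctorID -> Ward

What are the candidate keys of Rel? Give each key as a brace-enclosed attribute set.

{DoctorID, PatientID}, {PatientID, Ward}

Attributes never on any right-hand side: {PatientID} — every candidate key must contain it.
Closure of {DoctorID, PatientID} is {AdmitDate, Diagnosis, DoctorID, Dosage, Drug, Insurer, PatientID, Ward}, the whole schema; {DoctorID, PatientID} is a candidate key.
Closure of {PatientID, Ward} is {AdmitDate, Diagnosis, DoctorID, Dosage, Drug, Insurer, PatientID, Ward}, the whole schema; {PatientID, Ward} is a candidate key.
These are minimal and exhaustive — every other superkey contains one of them.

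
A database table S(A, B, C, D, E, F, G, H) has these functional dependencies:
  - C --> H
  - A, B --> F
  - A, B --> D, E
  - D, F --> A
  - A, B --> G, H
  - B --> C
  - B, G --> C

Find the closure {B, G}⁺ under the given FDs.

Start with {B, G}.
B --> C applies; add {C} → now {B, C, G}.
C --> H applies; add {H} → now {B, C, G, H}.
No further FD applies.

{B, C, G, H}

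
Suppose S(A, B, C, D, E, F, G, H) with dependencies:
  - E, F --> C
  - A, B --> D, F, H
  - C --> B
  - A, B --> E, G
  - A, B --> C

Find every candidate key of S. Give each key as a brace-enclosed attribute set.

{A, B}, {A, C}, {A, E, F}

{A} never appears on the right of any FD, so every key must include it.
{A, B}⁺ = {A, B, C, D, E, F, G, H} — all of the relation — so {A, B} is a candidate key.
{A, C}⁺ = {A, B, C, D, E, F, G, H} — all of the relation — so {A, C} is a candidate key.
{A, E, F}⁺ = {A, B, C, D, E, F, G, H} — all of the relation — so {A, E, F} is a candidate key.
Any other superkey properly contains one of these, so there are no further candidate keys.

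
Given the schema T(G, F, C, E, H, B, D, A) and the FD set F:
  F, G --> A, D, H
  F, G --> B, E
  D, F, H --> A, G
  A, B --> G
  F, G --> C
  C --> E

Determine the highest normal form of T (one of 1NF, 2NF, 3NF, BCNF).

2NF

Candidate keys: {A, B, F}, {D, F, H}, {F, G}. Prime attributes: {A, B, D, F, G, H}.
For A, B --> G we have {A, B}⁺ = {A, B, G}; {A, B} is not a superkey, so BCNF fails.
C --> E has non-prime {E} on the right and a non-superkey on the left, so 3NF fails.
No non-prime attribute depends on a proper subset of any candidate key, so 2NF holds.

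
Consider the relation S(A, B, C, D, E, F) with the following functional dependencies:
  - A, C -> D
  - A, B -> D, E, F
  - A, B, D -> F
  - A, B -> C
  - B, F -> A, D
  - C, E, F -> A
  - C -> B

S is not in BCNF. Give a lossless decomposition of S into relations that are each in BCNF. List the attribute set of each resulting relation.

{A, C, D, E, F}; {B, C}

Candidate keys of the original relation: {A, B}, {A, C}, {B, F}, {C, F}.
Within {A, B, C, D, E, F}: {C}⁺ ∩ {A, B, C, D, E, F} = {B, C}, not the whole set, so C -> B violates BCNF; decompose into {B, C} and {A, C, D, E, F}.
{B, C} is in BCNF.
{A, C, D, E, F} is in BCNF.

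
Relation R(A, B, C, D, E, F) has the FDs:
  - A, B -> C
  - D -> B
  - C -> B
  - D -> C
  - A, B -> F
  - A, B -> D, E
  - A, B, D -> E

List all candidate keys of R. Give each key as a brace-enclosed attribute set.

{A} never appears on the right of any FD, so every key must include it.
{A, B}⁺ = {A, B, C, D, E, F} — all of the relation — so {A, B} is a candidate key.
{A, C}⁺ = {A, B, C, D, E, F} — all of the relation — so {A, C} is a candidate key.
{A, D}⁺ = {A, B, C, D, E, F} — all of the relation — so {A, D} is a candidate key.
Any other superkey properly contains one of these, so there are no further candidate keys.

{A, B}, {A, C}, {A, D}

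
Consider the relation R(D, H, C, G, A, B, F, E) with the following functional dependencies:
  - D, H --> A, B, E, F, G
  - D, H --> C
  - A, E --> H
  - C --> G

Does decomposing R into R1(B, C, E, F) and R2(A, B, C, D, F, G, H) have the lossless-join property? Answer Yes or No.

R1 ∩ R2 = {B, C, F}; its closure under F is {B, C, F, G}.
R1 ⊄ {B, C, F, G} and R2 ⊄ {B, C, F, G}, so the split is lossy.

No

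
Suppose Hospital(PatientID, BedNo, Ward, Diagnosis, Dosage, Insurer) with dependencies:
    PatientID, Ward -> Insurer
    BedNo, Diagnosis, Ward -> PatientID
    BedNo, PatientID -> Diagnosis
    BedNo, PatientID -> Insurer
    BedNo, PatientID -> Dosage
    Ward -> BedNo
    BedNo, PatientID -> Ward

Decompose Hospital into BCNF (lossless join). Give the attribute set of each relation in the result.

Candidate keys of the original relation: {BedNo, PatientID}, {Diagnosis, Ward}, {PatientID, Ward}.
Within {BedNo, Diagnosis, Dosage, Insurer, PatientID, Ward}: {Ward}⁺ ∩ {BedNo, Diagnosis, Dosage, Insurer, PatientID, Ward} = {BedNo, Ward}, not the whole set, so Ward -> BedNo violates BCNF; decompose into {BedNo, Ward} and {Diagnosis, Dosage, Insurer, PatientID, Ward}.
{BedNo, Ward}: every determinant is a superkey — BCNF.
{Diagnosis, Dosage, Insurer, PatientID, Ward}: every determinant is a superkey — BCNF.

{BedNo, Ward}; {Diagnosis, Dosage, Insurer, PatientID, Ward}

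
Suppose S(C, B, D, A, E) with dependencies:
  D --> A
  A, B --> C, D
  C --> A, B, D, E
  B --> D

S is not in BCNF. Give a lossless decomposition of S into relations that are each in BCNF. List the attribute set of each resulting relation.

Candidate keys of the original relation: {B}, {C}.
Within {A, B, C, D, E}: {D}⁺ ∩ {A, B, C, D, E} = {A, D}, not the whole set, so D --> A violates BCNF; decompose into {A, D} and {B, C, D, E}.
{A, D}: every determinant is a superkey — BCNF.
{B, C, D, E}: every determinant is a superkey — BCNF.

{A, D}; {B, C, D, E}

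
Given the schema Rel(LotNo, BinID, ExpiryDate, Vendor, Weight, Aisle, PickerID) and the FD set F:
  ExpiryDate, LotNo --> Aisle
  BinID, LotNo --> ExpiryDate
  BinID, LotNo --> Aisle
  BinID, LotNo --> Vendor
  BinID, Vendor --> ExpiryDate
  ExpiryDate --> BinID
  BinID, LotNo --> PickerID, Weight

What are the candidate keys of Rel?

{BinID, LotNo}, {ExpiryDate, LotNo}

No FD produces {LotNo}, so it must be in every candidate key.
Closure of {BinID, LotNo} is {Aisle, BinID, ExpiryDate, LotNo, PickerID, Vendor, Weight}, the whole schema; {BinID, LotNo} is a candidate key.
Closure of {ExpiryDate, LotNo} is {Aisle, BinID, ExpiryDate, LotNo, PickerID, Vendor, Weight}, the whole schema; {ExpiryDate, LotNo} is a candidate key.
These are minimal and exhaustive — every other superkey contains one of them.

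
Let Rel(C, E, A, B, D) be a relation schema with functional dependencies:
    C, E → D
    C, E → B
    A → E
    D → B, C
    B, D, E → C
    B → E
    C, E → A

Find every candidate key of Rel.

{A, C}, {B, C}, {C, E}, {D}

Closure of {D} is {A, B, C, D, E}, the whole schema; {D} is a candidate key.
Closure of {A, C} is {A, B, C, D, E}, the whole schema; {A, C} is a candidate key.
Closure of {B, C} is {A, B, C, D, E}, the whole schema; {B, C} is a candidate key.
Closure of {C, E} is {A, B, C, D, E}, the whole schema; {C, E} is a candidate key.
No proper subset of any of these is a key, and no other minimal superkey exists.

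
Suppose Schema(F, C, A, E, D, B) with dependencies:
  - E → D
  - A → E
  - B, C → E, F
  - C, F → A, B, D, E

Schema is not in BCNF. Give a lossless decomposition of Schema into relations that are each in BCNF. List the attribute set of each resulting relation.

{A, B, C, F}; {A, E}; {D, E}

Candidate keys of the original relation: {B, C}, {C, F}.
{A, B, C, D, E, F}: {E} determines {D, E} here but is not a superkey — split on E → D, giving {D, E} and {A, B, C, E, F}.
{D, E} has no BCNF violation.
{A, B, C, E, F}: {A} determines {A, E} here but is not a superkey — split on A → E, giving {A, E} and {A, B, C, F}.
{A, E} has no BCNF violation.
{A, B, C, F} has no BCNF violation.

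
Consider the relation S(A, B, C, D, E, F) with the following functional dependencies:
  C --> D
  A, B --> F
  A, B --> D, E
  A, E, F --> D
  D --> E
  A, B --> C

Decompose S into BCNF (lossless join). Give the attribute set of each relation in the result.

{A, B, C, F}; {C, D}; {D, E}

Candidate key of the original relation: {A, B}.
Within {A, B, C, D, E, F}: {C}⁺ ∩ {A, B, C, D, E, F} = {C, D, E}, not the whole set, so C --> D, E violates BCNF; decompose into {C, D, E} and {A, B, C, F}.
Within {C, D, E}: {D}⁺ ∩ {C, D, E} = {D, E}, not the whole set, so D --> E violates BCNF; decompose into {D, E} and {C, D}.
{D, E} has no BCNF violation.
{C, D} has no BCNF violation.
{A, B, C, F} has no BCNF violation.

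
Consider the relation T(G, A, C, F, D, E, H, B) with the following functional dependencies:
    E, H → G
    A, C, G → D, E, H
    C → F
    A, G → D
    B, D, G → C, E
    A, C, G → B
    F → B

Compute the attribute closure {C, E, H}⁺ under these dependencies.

Start with {C, E, H}.
E, H → G applies; add {G} → now {C, E, G, H}.
C → F applies; add {F} → now {C, E, F, G, H}.
F → B applies; add {B} → now {B, C, E, F, G, H}.
No further FD applies.

{B, C, E, F, G, H}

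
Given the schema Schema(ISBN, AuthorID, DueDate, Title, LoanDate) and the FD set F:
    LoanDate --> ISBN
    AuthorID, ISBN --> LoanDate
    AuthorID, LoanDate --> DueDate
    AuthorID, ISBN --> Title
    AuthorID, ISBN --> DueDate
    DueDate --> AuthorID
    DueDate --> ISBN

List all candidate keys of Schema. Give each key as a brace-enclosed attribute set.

{DueDate}⁺ = {AuthorID, DueDate, ISBN, LoanDate, Title}, which is every attribute, so {DueDate} is a candidate key.
{AuthorID, ISBN}⁺ = {AuthorID, DueDate, ISBN, LoanDate, Title}, which is every attribute, so {AuthorID, ISBN} is a candidate key.
{AuthorID, LoanDate}⁺ = {AuthorID, DueDate, ISBN, LoanDate, Title}, which is every attribute, so {AuthorID, LoanDate} is a candidate key.
Any other superkey properly contains one of these, so there are no further candidate keys.

{AuthorID, ISBN}, {AuthorID, LoanDate}, {DueDate}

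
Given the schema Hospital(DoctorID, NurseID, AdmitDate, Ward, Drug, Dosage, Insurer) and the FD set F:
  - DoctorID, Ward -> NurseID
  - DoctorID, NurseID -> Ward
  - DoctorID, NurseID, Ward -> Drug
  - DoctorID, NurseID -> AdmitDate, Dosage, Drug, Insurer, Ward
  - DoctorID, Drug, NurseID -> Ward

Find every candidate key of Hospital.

{DoctorID} never appears on the right of any FD, so every key must include it.
Closure of {DoctorID, NurseID} is {AdmitDate, DoctorID, Dosage, Drug, Insurer, NurseID, Ward}, the whole schema; {DoctorID, NurseID} is a candidate key.
Closure of {DoctorID, Ward} is {AdmitDate, DoctorID, Dosage, Drug, Insurer, NurseID, Ward}, the whole schema; {DoctorID, Ward} is a candidate key.
No proper subset of any of these is a key, and no other minimal superkey exists.

{DoctorID, NurseID}, {DoctorID, Ward}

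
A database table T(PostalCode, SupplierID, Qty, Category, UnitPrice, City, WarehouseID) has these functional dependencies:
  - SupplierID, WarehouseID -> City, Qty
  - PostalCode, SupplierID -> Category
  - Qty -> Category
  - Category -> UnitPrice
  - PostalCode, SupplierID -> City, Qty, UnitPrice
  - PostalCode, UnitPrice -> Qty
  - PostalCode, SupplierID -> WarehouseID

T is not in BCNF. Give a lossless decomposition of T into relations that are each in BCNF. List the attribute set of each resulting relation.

Candidate key of the original relation: {PostalCode, SupplierID}.
Within {Category, City, PostalCode, Qty, SupplierID, UnitPrice, WarehouseID}: {SupplierID, WarehouseID}⁺ ∩ {Category, City, PostalCode, Qty, SupplierID, UnitPrice, WarehouseID} = {Category, City, Qty, SupplierID, UnitPrice, WarehouseID}, not the whole set, so SupplierID, WarehouseID -> Category, City, Qty, UnitPrice violates BCNF; decompose into {Category, City, Qty, SupplierID, UnitPrice, WarehouseID} and {PostalCode, SupplierID, WarehouseID}.
Within {Category, City, Qty, SupplierID, UnitPrice, WarehouseID}: {Qty}⁺ ∩ {Category, City, Qty, SupplierID, UnitPrice, WarehouseID} = {Category, Qty, UnitPrice}, not the whole set, so Qty -> Category, UnitPrice violates BCNF; decompose into {Category, Qty, UnitPrice} and {City, Qty, SupplierID, WarehouseID}.
Within {Category, Qty, UnitPrice}: {Category}⁺ ∩ {Category, Qty, UnitPrice} = {Category, UnitPrice}, not the whole set, so Category -> UnitPrice violates BCNF; decompose into {Category, UnitPrice} and {Category, Qty}.
{Category, UnitPrice} has no BCNF violation.
{Category, Qty} has no BCNF violation.
{City, Qty, SupplierID, WarehouseID} has no BCNF violation.
{PostalCode, SupplierID, WarehouseID} has no BCNF violation.

{Category, Qty}; {Category, UnitPrice}; {City, Qty, SupplierID, WarehouseID}; {PostalCode, SupplierID, WarehouseID}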